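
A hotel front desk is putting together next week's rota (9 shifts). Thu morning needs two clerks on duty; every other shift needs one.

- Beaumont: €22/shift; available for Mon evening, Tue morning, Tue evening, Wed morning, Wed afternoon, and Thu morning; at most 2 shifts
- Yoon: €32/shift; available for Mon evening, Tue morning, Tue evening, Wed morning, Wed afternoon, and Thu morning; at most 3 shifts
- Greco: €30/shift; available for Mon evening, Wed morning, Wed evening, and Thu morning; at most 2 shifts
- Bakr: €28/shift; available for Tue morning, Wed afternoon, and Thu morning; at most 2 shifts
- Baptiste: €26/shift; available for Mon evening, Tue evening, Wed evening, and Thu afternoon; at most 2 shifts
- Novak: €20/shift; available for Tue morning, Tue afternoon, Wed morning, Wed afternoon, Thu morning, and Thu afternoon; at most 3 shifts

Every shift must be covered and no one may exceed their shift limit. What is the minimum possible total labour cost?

€242

Tue afternoon can only be covered by Novak, so that assignment is forced.
Picking the cheapest available clerk for each shift independently would cost €212, but that ignores the shift limits.
An optimal schedule: Mon evening→Baptiste, Tue morning→Novak, Tue afternoon→Novak, Tue evening→Beaumont, Wed morning→Beaumont, Wed afternoon→Bakr, Wed evening→Baptiste, Thu morning→Bakr+Greco, Thu afternoon→Novak.
Total: 26 + 20 + 20 + 22 + 22 + 28 + 26 + 28 + 30 + 20 = €242.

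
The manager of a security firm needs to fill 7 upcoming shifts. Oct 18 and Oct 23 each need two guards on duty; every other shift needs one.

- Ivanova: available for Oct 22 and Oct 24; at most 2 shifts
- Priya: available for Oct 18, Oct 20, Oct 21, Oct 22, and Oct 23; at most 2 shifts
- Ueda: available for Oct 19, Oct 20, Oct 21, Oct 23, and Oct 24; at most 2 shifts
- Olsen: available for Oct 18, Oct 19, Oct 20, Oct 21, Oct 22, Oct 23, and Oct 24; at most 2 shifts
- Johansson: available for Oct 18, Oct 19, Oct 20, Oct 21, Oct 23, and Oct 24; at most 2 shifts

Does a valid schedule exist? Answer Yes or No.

Yes

One valid schedule: Oct 18→Priya+Olsen, Oct 19→Ueda, Oct 20→Priya, Oct 21→Ueda, Oct 22→Ivanova, Oct 23→Olsen+Johansson, Oct 24→Ivanova.
Loads: Ivanova 2/2, Priya 2/2, Ueda 2/2, Olsen 2/2, Johansson 1/2 — all within limits.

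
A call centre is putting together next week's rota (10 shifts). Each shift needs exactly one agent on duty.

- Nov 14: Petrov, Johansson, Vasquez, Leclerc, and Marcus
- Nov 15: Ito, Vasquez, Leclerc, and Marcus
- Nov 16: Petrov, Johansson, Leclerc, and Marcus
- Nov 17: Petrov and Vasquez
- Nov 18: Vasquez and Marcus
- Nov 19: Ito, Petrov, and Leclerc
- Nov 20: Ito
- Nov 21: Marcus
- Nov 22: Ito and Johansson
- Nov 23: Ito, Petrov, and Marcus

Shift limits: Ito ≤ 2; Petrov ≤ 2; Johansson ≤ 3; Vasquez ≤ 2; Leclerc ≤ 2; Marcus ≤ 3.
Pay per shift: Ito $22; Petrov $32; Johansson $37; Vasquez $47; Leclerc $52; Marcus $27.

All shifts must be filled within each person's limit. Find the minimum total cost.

Nov 20 can only be covered by Ito, so that assignment is forced.
Nov 21 can only be covered by Marcus, so that assignment is forced.
Picking the cheapest available agent for each shift independently would cost $250, but that ignores the shift limits.
An optimal schedule: Nov 14→Johansson, Nov 15→Marcus, Nov 16→Johansson, Nov 17→Petrov, Nov 18→Marcus, Nov 19→Ito, Nov 20→Ito, Nov 21→Marcus, Nov 22→Johansson, Nov 23→Petrov.
Total: 37 + 27 + 37 + 32 + 27 + 22 + 22 + 27 + 37 + 32 = $300.

$300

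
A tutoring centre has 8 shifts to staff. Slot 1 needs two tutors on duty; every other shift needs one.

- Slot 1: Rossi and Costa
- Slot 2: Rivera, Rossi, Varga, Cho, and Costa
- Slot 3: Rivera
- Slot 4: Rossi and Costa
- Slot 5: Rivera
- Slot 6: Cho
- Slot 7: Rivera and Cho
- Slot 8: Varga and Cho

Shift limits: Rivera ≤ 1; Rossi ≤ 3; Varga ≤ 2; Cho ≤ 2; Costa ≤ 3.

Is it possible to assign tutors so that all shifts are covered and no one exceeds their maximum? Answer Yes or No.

Total capacity is 11 and 9 slots are needed, so capacity alone doesn't rule it out.
Shifts {Slot 3, Slot 5} need 2 worker-slots in total, but the tutors available for any of those shifts (Rivera) can supply at most 1 among them. So no valid schedule exists.

No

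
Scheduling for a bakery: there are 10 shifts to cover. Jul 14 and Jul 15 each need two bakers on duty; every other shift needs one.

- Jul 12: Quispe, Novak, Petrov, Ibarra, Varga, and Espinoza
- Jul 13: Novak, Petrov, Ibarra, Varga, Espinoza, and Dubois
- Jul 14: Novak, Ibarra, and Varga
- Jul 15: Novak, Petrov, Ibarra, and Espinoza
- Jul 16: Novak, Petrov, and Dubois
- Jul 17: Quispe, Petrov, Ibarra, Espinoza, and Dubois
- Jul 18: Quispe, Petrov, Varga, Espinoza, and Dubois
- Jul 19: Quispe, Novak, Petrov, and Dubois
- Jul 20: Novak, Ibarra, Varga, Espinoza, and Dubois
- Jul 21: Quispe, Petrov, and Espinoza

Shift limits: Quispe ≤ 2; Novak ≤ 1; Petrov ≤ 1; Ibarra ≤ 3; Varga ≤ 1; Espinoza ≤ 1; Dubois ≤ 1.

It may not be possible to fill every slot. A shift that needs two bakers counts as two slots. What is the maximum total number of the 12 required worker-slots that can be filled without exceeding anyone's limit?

10

Total capacity across all bakers is 2+1+1+3+1+1+1 = 10, and 12 slots are needed, so at most 10 can be filled.
An assignment achieving 10: Jul 14→Novak+Ibarra, Jul 15→Ibarra+Espinoza, Jul 16→Petrov, Jul 17→Ibarra, Jul 18→Varga, Jul 19→Quispe, Jul 20→Dubois, Jul 21→Quispe.
Loads: Quispe 2/2, Novak 1/1, Petrov 1/1, Ibarra 3/3, Varga 1/1, Espinoza 1/1, Dubois 1/1.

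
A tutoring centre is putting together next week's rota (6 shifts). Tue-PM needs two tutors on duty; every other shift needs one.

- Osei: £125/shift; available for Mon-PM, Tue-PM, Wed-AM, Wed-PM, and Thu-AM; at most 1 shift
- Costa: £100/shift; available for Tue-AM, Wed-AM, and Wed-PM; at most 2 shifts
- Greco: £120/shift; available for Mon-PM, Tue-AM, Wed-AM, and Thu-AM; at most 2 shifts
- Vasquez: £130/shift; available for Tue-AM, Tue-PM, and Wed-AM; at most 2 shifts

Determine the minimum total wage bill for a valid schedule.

Tue-PM can only be covered by Osei and Vasquez, so that assignment is forced.
Picking the cheapest available tutor for each shift independently would cost £795, but that ignores the shift limits.
An optimal schedule: Mon-PM→Greco, Tue-AM→Costa, Tue-PM→Osei+Vasquez, Wed-AM→Vasquez, Wed-PM→Costa, Thu-AM→Greco.
Total: 120 + 100 + 125 + 130 + 130 + 100 + 120 = £825.

£825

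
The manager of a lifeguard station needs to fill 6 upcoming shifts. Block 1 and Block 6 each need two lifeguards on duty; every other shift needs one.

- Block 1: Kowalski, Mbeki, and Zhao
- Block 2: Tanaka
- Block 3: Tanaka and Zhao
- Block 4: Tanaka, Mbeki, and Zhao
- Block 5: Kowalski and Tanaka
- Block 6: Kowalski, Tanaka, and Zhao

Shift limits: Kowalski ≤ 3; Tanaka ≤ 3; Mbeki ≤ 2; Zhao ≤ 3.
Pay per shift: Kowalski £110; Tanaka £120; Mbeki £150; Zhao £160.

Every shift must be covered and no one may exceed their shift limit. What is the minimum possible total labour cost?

£990

Block 2 can only be covered by Tanaka, so that assignment is forced.
Picking the cheapest available lifeguard for each shift independently would cost £960, but that ignores the shift limits.
An optimal schedule: Block 1→Kowalski+Mbeki, Block 2→Tanaka, Block 3→Tanaka, Block 4→Mbeki, Block 5→Kowalski, Block 6→Kowalski+Tanaka.
Total: 110 + 150 + 120 + 120 + 150 + 110 + 110 + 120 = £990.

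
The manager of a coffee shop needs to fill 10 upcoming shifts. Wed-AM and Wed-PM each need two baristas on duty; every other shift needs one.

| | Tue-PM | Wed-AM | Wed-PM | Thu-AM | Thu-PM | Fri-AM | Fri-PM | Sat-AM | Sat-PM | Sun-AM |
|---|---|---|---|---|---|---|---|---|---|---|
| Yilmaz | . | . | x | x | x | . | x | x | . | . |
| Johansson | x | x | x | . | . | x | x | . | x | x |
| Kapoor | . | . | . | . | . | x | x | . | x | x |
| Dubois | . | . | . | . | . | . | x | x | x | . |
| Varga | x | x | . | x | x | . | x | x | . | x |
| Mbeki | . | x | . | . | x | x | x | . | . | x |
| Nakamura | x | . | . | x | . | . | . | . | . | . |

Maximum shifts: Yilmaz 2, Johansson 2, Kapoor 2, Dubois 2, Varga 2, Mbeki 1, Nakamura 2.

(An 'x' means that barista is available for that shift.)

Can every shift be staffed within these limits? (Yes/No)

Yes

Wed-PM can only be covered by Yilmaz and Johansson, so that assignment is forced.
One valid schedule: Tue-PM→Johansson, Wed-AM→Varga+Mbeki, Wed-PM→Yilmaz+Johansson, Thu-AM→Nakamura, Thu-PM→Yilmaz, Fri-AM→Kapoor, Fri-PM→Dubois, Sat-AM→Dubois, Sat-PM→Kapoor, Sun-AM→Varga.
Loads: Yilmaz 2/2, Johansson 2/2, Kapoor 2/2, Dubois 2/2, Varga 2/2, Mbeki 1/1, Nakamura 1/2 — all within limits.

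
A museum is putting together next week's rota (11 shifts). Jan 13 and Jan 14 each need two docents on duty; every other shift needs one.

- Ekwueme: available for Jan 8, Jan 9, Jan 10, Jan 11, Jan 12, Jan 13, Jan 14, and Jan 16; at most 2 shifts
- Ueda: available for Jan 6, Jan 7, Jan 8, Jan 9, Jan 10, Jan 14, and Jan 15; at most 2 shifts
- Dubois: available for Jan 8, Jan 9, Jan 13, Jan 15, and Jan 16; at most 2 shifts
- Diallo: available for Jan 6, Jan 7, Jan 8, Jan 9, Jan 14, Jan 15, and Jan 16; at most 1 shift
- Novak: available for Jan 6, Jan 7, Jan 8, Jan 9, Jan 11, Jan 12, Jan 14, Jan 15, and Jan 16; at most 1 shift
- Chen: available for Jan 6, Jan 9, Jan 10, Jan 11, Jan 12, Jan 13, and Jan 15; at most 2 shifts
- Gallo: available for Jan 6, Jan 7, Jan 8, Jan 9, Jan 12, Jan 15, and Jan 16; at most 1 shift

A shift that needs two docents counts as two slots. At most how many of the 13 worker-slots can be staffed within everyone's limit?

11

Total capacity across all docents is 2+2+2+1+1+2+1 = 11, and 13 slots are needed, so at most 11 can be filled.
An assignment achieving 11: Jan 6→Chen, Jan 7→Ueda, Jan 8→Gallo, Jan 10→Ekwueme, Jan 11→Ekwueme, Jan 12→Novak, Jan 13→Dubois+Chen, Jan 14→Ueda+Diallo, Jan 16→Dubois.
Loads: Ekwueme 2/2, Ueda 2/2, Dubois 2/2, Diallo 1/1, Novak 1/1, Chen 2/2, Gallo 1/1.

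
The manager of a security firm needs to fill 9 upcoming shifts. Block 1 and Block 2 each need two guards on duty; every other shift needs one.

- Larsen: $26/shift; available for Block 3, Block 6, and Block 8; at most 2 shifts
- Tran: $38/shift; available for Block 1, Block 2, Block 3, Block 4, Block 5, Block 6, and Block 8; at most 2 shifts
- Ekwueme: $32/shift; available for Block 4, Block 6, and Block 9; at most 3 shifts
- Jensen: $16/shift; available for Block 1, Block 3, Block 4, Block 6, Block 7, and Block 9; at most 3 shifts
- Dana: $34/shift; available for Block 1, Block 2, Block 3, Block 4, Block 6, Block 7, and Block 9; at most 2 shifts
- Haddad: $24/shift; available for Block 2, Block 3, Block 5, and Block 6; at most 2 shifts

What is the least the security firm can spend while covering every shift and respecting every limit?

$280

Picking the cheapest available guard for each shift independently would cost $238, but that ignores the shift limits.
An optimal schedule: Block 1→Jensen+Dana, Block 2→Haddad+Dana, Block 3→Larsen, Block 4→Ekwueme, Block 5→Haddad, Block 6→Ekwueme, Block 7→Jensen, Block 8→Larsen, Block 9→Jensen.
Total: 16 + 34 + 24 + 34 + 26 + 32 + 24 + 32 + 16 + 26 + 16 = $280.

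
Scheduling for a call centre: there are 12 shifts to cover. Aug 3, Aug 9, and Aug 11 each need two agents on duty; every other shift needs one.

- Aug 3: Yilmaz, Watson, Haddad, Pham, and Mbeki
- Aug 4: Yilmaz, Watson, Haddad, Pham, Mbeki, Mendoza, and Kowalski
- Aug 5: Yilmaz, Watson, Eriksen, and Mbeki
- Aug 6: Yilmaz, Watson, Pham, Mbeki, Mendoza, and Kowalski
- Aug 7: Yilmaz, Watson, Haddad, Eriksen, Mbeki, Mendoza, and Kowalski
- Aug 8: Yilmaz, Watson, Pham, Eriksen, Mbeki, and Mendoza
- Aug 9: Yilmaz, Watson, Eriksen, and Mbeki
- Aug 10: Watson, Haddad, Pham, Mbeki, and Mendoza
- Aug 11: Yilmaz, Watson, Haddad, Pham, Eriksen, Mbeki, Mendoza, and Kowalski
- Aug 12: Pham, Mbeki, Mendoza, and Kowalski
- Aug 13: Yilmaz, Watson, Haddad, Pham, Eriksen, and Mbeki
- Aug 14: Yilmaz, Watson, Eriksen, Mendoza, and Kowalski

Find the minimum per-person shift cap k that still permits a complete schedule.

2

With 8 agents and 15 worker-slots to fill, someone must work at least ⌈15/8⌉ = 2 shifts, so k ≥ 2.
k = 2 works: Aug 3→Haddad+Mbeki, Aug 4→Mendoza, Aug 5→Yilmaz, Aug 6→Watson, Aug 7→Eriksen, Aug 8→Pham, Aug 9→Eriksen+Mbeki, Aug 10→Watson, Aug 11→Mendoza+Kowalski, Aug 12→Pham, Aug 13→Haddad, Aug 14→Yilmaz.
Loads: Yilmaz 2, Watson 2, Haddad 2, Pham 2, Eriksen 2, Mbeki 2, Mendoza 2, Kowalski 1 — all ≤ 2.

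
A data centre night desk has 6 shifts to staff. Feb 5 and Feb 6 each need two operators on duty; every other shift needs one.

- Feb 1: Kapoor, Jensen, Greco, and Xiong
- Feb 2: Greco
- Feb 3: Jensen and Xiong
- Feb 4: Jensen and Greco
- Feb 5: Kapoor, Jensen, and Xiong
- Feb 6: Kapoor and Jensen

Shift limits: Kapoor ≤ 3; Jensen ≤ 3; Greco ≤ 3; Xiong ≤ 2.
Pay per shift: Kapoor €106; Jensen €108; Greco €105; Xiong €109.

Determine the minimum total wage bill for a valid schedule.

Feb 2 can only be covered by Greco, so that assignment is forced.
Feb 6 can only be covered by Kapoor and Jensen, so that assignment is forced.
Picking the cheapest available operator for each shift independently would cost €851, and that bound is achievable.
An optimal schedule: Feb 1→Greco, Feb 2→Greco, Feb 3→Jensen, Feb 4→Greco, Feb 5→Kapoor+Jensen, Feb 6→Kapoor+Jensen.
Total: 105 + 105 + 108 + 105 + 106 + 108 + 106 + 108 = €851.

€851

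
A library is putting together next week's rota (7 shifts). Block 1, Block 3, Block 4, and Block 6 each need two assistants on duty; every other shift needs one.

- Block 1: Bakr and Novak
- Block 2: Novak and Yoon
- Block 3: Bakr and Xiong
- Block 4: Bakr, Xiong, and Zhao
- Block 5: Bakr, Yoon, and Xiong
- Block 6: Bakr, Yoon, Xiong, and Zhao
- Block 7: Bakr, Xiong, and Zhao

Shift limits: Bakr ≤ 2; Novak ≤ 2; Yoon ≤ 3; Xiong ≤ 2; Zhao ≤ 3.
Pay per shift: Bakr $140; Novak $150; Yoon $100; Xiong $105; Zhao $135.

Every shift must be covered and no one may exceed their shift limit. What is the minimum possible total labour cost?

$1345

Block 1 can only be covered by Bakr and Novak, so that assignment is forced.
Block 3 can only be covered by Bakr and Xiong, so that assignment is forced.
Picking the cheapest available assistant for each shift independently would cost $1285, but that ignores the shift limits.
An optimal schedule: Block 1→Bakr+Novak, Block 2→Yoon, Block 3→Xiong+Bakr, Block 4→Xiong+Zhao, Block 5→Yoon, Block 6→Yoon+Zhao, Block 7→Zhao.
Total: 140 + 150 + 100 + 105 + 140 + 105 + 135 + 100 + 100 + 135 + 135 = $1345.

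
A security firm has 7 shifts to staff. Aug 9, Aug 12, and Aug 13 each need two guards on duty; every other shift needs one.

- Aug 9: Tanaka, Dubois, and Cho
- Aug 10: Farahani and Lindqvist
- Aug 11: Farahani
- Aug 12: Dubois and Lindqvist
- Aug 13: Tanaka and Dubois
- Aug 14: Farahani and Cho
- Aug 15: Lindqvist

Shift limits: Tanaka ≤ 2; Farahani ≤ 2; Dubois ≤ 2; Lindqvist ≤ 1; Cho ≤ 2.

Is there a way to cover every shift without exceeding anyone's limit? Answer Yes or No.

Shifts {Aug 12, Aug 15} need 3 worker-slots in total, but the guards available for any of those shifts (Dubois and Lindqvist) can supply at most 2 among them. So no valid schedule exists.

No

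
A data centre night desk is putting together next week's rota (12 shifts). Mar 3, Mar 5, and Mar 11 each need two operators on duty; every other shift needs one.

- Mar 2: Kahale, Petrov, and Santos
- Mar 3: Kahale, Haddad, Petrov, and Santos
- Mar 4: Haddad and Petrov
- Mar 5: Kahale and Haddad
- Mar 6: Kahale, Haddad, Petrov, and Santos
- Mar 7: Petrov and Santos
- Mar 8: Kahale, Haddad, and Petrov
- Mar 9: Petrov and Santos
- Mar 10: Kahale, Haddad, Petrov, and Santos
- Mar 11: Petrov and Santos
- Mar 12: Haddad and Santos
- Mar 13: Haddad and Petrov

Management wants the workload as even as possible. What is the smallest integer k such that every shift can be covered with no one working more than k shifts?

With 4 operators and 15 worker-slots to fill, someone must work at least ⌈15/4⌉ = 4 shifts, so k ≥ 4.
k = 4 works: Mar 2→Kahale, Mar 3→Petrov+Santos, Mar 4→Haddad, Mar 5→Kahale+Haddad, Mar 6→Kahale, Mar 7→Petrov, Mar 8→Kahale, Mar 9→Petrov, Mar 10→Santos, Mar 11→Petrov+Santos, Mar 12→Haddad, Mar 13→Haddad.
Loads: Kahale 4, Haddad 4, Petrov 4, Santos 3 — all ≤ 4.

4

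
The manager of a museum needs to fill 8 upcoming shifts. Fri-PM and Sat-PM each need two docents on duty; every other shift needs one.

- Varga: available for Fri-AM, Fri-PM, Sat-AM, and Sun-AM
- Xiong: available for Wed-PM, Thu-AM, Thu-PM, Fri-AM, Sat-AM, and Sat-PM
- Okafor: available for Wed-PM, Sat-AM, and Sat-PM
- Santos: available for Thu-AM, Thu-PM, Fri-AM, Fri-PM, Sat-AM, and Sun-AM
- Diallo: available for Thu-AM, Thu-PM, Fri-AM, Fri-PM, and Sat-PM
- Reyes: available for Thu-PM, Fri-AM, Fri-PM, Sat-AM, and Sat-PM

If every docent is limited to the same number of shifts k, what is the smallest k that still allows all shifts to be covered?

2

With 6 docents and 10 worker-slots to fill, someone must work at least ⌈10/6⌉ = 2 shifts, so k ≥ 2.
k = 2 works: Wed-PM→Xiong, Thu-AM→Xiong, Thu-PM→Santos, Fri-AM→Varga, Fri-PM→Santos+Diallo, Sat-AM→Okafor, Sat-PM→Okafor+Diallo, Sun-AM→Varga.
Loads: Varga 2, Xiong 2, Okafor 2, Santos 2, Diallo 2, Reyes 0 — all ≤ 2.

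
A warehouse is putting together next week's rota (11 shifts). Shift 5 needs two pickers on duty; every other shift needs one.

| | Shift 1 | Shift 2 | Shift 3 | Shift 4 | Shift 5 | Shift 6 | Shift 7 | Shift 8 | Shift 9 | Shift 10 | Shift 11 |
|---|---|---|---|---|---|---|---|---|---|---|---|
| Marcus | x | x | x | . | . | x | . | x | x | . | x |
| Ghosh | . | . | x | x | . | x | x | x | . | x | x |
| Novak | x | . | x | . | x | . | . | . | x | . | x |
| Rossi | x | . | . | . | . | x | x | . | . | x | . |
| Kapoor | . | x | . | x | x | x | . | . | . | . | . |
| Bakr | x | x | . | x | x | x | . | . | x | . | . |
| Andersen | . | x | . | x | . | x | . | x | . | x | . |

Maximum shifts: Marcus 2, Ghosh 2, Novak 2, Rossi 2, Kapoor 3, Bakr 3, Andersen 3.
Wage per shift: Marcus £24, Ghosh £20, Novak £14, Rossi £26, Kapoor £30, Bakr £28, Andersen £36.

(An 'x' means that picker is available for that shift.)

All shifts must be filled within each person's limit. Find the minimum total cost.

£282

Picking the cheapest available picker for each shift independently would cost £222, but that ignores the shift limits.
An optimal schedule: Shift 1→Rossi, Shift 2→Bakr, Shift 3→Novak, Shift 4→Bakr, Shift 5→Novak+Bakr, Shift 6→Kapoor, Shift 7→Ghosh, Shift 8→Ghosh, Shift 9→Marcus, Shift 10→Rossi, Shift 11→Marcus.
Total: 26 + 28 + 14 + 28 + 14 + 28 + 30 + 20 + 20 + 24 + 26 + 24 = £282.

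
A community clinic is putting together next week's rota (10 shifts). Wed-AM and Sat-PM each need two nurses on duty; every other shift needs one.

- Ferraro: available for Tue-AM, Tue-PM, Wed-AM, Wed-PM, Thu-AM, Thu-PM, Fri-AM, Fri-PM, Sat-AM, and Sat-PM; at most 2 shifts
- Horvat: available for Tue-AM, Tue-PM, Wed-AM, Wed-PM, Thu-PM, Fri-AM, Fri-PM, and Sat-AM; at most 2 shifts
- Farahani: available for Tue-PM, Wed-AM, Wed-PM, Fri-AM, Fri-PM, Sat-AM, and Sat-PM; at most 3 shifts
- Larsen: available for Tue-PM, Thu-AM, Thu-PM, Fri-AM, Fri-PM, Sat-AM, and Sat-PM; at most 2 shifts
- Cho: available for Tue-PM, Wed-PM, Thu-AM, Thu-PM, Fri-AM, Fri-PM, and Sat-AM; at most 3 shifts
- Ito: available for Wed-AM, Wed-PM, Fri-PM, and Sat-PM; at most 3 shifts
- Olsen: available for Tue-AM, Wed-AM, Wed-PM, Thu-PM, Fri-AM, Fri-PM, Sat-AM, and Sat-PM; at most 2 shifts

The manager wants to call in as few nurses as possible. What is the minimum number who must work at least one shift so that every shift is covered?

12 slots to fill and no one can take more than 3, so at least ⌈12/3⌉ = 4 nurses are needed.
Any 4 nurses together have capacity at most 3+3+3+2 = 11 < 12 slots, so 4 can never suffice.
Ferraro, Horvat, Farahani, Larsen, and Cho alone can cover everything: Tue-AM→Ferraro, Tue-PM→Farahani, Wed-AM→Ferraro+Horvat, Wed-PM→Horvat, Thu-AM→Larsen, Thu-PM→Cho, Fri-AM→Farahani, Fri-PM→Cho, Sat-AM→Cho, Sat-PM→Farahani+Larsen.

5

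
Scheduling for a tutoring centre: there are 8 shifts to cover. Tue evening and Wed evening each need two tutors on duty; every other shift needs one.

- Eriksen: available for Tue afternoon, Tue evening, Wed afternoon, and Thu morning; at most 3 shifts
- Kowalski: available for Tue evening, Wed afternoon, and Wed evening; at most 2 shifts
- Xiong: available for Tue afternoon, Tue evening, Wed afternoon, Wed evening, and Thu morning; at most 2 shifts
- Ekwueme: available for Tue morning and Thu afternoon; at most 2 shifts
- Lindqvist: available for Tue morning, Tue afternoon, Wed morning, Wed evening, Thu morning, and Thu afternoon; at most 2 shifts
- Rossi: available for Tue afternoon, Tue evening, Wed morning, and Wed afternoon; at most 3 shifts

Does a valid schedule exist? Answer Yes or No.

Yes

One valid schedule: Tue morning→Ekwueme, Tue afternoon→Eriksen, Tue evening→Kowalski+Xiong, Wed morning→Lindqvist, Wed afternoon→Eriksen, Wed evening→Kowalski+Xiong, Thu morning→Eriksen, Thu afternoon→Ekwueme.
Loads: Eriksen 3/3, Kowalski 2/2, Xiong 2/2, Ekwueme 2/2, Lindqvist 1/2, Rossi 0/3 — all within limits.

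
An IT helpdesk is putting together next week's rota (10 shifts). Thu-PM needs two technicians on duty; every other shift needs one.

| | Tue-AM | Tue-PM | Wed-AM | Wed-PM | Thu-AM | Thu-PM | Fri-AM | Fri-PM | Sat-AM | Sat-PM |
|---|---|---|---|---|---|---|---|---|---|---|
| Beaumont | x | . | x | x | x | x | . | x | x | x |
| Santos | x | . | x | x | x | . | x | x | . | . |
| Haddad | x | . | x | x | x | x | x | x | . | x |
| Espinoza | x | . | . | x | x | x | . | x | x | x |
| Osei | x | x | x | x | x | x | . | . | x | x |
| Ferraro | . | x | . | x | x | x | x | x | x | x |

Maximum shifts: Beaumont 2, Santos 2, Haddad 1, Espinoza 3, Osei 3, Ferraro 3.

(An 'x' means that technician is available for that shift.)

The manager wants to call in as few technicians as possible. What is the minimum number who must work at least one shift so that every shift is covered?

11 slots to fill and no one can take more than 3, so at least ⌈11/3⌉ = 4 technicians are needed.
Beaumont, Espinoza, Osei, and Ferraro alone can cover everything: Tue-AM→Beaumont, Tue-PM→Osei, Wed-AM→Beaumont, Wed-PM→Espinoza, Thu-AM→Espinoza, Thu-PM→Osei+Ferraro, Fri-AM→Ferraro, Fri-PM→Espinoza, Sat-AM→Osei, Sat-PM→Ferraro.

4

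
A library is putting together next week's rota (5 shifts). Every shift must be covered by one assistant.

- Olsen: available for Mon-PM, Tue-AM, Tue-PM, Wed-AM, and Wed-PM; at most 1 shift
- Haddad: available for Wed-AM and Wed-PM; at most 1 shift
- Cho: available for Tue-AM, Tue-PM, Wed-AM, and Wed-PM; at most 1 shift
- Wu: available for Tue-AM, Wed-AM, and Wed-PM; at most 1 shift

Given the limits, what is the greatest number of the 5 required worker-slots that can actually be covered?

Total capacity across all assistants is 1+1+1+1 = 4, and 5 slots are needed, so at most 4 can be filled.
An assignment achieving 4: Mon-PM→Olsen, Tue-AM→Wu, Tue-PM→Cho, Wed-AM→Haddad.
Loads: Olsen 1/1, Haddad 1/1, Cho 1/1, Wu 1/1.

4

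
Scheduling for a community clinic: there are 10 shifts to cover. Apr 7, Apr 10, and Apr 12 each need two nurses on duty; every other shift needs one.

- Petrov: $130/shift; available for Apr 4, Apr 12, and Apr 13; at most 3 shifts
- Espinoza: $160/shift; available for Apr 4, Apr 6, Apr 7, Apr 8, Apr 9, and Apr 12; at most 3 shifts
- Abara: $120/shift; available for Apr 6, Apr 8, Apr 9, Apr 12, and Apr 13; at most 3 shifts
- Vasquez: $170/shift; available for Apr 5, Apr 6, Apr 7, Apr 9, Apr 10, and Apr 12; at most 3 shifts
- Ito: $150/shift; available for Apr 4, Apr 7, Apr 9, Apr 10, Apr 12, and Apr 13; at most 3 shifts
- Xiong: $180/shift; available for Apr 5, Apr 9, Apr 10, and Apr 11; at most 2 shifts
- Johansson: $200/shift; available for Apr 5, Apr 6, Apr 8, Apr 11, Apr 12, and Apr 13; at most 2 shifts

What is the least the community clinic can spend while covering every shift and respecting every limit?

$1880

Picking the cheapest available nurse for each shift independently would cost $1840, but that ignores the shift limits.
An optimal schedule: Apr 4→Petrov, Apr 5→Vasquez, Apr 6→Abara, Apr 7→Ito+Espinoza, Apr 8→Abara, Apr 9→Abara, Apr 10→Ito+Vasquez, Apr 11→Xiong, Apr 12→Petrov+Ito, Apr 13→Petrov.
Total: 130 + 170 + 120 + 150 + 160 + 120 + 120 + 150 + 170 + 180 + 130 + 150 + 130 = $1880.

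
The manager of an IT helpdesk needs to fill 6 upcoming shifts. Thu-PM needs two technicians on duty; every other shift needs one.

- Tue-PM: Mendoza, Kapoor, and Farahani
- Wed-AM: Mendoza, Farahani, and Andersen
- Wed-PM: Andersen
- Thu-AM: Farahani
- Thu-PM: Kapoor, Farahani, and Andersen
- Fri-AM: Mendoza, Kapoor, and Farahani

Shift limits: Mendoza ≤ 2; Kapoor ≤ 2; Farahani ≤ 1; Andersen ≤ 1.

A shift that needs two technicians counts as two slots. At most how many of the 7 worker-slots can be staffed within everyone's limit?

Total capacity across all technicians is 2+2+1+1 = 6, and 7 slots are needed, so at most 6 can be filled.
An assignment achieving 6: Tue-PM→Mendoza, Wed-AM→Mendoza, Wed-PM→Andersen, Thu-AM→Farahani, Thu-PM→Kapoor, Fri-AM→Kapoor.
Loads: Mendoza 2/2, Kapoor 2/2, Farahani 1/1, Andersen 1/1.

6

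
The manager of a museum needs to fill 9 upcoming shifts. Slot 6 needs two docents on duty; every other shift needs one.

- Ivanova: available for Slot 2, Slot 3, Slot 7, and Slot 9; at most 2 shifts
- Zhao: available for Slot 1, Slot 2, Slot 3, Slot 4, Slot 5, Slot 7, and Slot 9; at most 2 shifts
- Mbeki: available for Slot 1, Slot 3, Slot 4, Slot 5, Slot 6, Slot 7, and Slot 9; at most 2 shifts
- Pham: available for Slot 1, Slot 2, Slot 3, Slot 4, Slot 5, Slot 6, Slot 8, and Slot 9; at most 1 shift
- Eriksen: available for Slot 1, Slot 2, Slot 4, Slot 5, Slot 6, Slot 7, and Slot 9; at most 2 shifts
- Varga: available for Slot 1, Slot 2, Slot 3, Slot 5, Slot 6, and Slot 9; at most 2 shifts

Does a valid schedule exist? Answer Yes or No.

Slot 8 can only be covered by Pham, so that assignment is forced.
One valid schedule: Slot 1→Zhao, Slot 2→Ivanova, Slot 3→Mbeki, Slot 4→Zhao, Slot 5→Mbeki, Slot 6→Eriksen+Varga, Slot 7→Ivanova, Slot 8→Pham, Slot 9→Eriksen.
Loads: Ivanova 2/2, Zhao 2/2, Mbeki 2/2, Pham 1/1, Eriksen 2/2, Varga 1/2 — all within limits.

Yes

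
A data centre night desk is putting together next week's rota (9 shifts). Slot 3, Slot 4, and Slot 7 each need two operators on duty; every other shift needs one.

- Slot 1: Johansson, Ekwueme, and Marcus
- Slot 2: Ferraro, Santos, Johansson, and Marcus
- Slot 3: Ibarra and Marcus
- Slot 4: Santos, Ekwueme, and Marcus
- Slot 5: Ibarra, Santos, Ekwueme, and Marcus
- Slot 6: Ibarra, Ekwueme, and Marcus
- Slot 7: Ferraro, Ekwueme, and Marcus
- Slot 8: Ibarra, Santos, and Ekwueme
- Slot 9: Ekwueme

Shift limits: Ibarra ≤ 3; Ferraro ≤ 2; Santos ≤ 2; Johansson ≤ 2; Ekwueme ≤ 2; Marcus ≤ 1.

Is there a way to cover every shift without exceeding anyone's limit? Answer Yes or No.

Total capacity is 12 and 12 slots are needed, so capacity alone doesn't rule it out.
Shifts {Slot 3, Slot 4, Slot 7, Slot 9} need 7 worker-slots in total, but the operators available for any of those shifts (Ibarra, Ferraro, Santos, Ekwueme, and Marcus) can supply at most 6 among them. So no valid schedule exists.

No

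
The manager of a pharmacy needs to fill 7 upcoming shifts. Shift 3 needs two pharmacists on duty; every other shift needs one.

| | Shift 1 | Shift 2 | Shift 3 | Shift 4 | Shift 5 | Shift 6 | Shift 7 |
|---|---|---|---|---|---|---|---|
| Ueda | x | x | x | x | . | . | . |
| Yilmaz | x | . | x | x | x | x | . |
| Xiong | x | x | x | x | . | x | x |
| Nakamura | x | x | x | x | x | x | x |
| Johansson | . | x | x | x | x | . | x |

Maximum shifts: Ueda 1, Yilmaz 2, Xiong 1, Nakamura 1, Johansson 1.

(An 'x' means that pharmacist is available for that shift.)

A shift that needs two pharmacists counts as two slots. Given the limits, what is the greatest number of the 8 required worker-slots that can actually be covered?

6

Total capacity across all pharmacists is 1+2+1+1+1 = 6, and 8 slots are needed, so at most 6 can be filled.
An assignment achieving 6: Shift 1→Ueda, Shift 2→Nakamura, Shift 3→Johansson, Shift 5→Yilmaz, Shift 6→Yilmaz, Shift 7→Xiong.
Loads: Ueda 1/1, Yilmaz 2/2, Xiong 1/1, Nakamura 1/1, Johansson 1/1.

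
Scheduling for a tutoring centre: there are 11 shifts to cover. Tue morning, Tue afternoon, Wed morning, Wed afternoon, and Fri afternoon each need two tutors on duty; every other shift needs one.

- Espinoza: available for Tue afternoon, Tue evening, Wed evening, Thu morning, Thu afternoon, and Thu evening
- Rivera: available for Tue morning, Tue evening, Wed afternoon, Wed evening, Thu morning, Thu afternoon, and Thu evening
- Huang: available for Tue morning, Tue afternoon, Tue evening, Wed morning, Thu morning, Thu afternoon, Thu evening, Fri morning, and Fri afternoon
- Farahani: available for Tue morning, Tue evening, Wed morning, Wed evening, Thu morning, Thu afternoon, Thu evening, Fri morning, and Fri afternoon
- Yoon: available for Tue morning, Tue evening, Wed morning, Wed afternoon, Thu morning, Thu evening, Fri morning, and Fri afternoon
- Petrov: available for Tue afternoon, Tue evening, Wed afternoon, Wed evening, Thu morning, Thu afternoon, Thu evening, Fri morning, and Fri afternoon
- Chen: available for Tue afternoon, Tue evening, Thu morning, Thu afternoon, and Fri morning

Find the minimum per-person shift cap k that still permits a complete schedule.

With 7 tutors and 16 worker-slots to fill, someone must work at least ⌈16/7⌉ = 3 shifts, so k ≥ 3.
k = 3 works: Tue morning→Rivera+Huang, Tue afternoon→Espinoza+Petrov, Tue evening→Farahani, Wed morning→Huang+Farahani, Wed afternoon→Rivera+Yoon, Wed evening→Espinoza, Thu morning→Yoon, Thu afternoon→Espinoza, Thu evening→Rivera, Fri morning→Huang, Fri afternoon→Farahani+Yoon.
Loads: Espinoza 3, Rivera 3, Huang 3, Farahani 3, Yoon 3, Petrov 1, Chen 0 — all ≤ 3.

3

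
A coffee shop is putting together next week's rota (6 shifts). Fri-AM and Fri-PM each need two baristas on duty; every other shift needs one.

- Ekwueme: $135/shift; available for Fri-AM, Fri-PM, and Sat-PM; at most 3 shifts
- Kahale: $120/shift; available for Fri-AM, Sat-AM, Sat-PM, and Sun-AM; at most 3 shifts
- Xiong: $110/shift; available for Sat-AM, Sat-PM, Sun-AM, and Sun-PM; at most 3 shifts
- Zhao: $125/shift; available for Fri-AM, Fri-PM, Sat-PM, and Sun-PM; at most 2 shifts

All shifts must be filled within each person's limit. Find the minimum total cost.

Fri-PM can only be covered by Ekwueme and Zhao, so that assignment is forced.
Picking the cheapest available barista for each shift independently would cost $945, but that ignores the shift limits.
An optimal schedule: Fri-AM→Kahale+Zhao, Fri-PM→Zhao+Ekwueme, Sat-AM→Xiong, Sat-PM→Kahale, Sun-AM→Xiong, Sun-PM→Xiong.
Total: 120 + 125 + 125 + 135 + 110 + 120 + 110 + 110 = $955.

$955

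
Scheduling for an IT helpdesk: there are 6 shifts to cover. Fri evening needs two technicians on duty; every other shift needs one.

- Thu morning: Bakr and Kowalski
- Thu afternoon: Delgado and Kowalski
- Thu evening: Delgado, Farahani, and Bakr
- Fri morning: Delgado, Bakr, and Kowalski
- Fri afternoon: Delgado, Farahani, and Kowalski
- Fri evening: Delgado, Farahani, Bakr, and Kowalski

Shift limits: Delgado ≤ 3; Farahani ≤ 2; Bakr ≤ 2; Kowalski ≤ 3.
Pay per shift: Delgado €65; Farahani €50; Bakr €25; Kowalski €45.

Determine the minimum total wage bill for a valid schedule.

Picking the cheapest available technician for each shift independently would cost €235, but that ignores the shift limits.
An optimal schedule: Thu morning→Bakr, Thu afternoon→Kowalski, Thu evening→Bakr, Fri morning→Kowalski, Fri afternoon→Farahani, Fri evening→Kowalski+Farahani.
Total: 25 + 45 + 25 + 45 + 50 + 45 + 50 = €285.

€285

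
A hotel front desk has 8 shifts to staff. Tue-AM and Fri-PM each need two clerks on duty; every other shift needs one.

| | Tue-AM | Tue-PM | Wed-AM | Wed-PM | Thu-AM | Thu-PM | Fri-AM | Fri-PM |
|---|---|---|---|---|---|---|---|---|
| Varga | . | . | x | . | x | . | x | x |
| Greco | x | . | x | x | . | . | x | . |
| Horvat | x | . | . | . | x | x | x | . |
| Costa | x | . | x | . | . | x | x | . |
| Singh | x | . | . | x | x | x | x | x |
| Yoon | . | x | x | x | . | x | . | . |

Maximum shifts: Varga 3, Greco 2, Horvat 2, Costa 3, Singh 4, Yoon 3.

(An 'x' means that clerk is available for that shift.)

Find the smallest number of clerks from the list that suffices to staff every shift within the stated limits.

4

10 slots to fill and no one can take more than 4, so at least ⌈10/4⌉ = 3 clerks are needed.
Shifts {Tue-AM, Tue-PM, Fri-PM} need 5 slots, but among the clerks available for them (Varga, Greco, Horvat, Costa, Singh, and Yoon) any 3 together supply at most 4. So 3 clerks are not enough.
Varga, Greco, Singh, and Yoon alone can cover everything: Tue-AM→Greco+Singh, Tue-PM→Yoon, Wed-AM→Varga, Wed-PM→Greco, Thu-AM→Varga, Thu-PM→Singh, Fri-AM→Singh, Fri-PM→Varga+Singh.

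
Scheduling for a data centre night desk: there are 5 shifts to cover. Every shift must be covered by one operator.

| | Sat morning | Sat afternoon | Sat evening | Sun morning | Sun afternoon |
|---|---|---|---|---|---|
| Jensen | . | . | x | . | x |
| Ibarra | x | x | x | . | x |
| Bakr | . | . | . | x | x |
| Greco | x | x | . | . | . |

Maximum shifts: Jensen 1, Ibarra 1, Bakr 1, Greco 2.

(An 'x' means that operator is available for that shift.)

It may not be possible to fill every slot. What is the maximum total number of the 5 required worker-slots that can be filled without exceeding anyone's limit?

5

Total capacity across all operators is 1+1+1+2 = 5, and 5 slots are needed, so at most 5 can be filled.
An assignment achieving 5: Sat morning→Greco, Sat afternoon→Greco, Sat evening→Jensen, Sun morning→Bakr, Sun afternoon→Ibarra.
Loads: Jensen 1/1, Ibarra 1/1, Bakr 1/1, Greco 2/2.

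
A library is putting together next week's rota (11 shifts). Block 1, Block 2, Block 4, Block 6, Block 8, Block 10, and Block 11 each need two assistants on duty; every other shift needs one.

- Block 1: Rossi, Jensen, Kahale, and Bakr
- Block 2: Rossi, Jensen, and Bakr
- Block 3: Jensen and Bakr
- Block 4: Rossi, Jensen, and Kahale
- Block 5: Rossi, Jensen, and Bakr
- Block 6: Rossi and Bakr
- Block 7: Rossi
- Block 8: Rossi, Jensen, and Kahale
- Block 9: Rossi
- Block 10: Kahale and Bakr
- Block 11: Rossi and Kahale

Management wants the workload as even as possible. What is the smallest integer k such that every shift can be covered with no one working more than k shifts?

With 4 assistants and 18 worker-slots to fill, someone must work at least ⌈18/4⌉ = 5 shifts, so k ≥ 5.
k = 5 works: Block 1→Kahale+Bakr, Block 2→Rossi+Jensen, Block 3→Jensen, Block 4→Jensen+Kahale, Block 5→Jensen, Block 6→Rossi+Bakr, Block 7→Rossi, Block 8→Jensen+Kahale, Block 9→Rossi, Block 10→Kahale+Bakr, Block 11→Rossi+Kahale.
Loads: Rossi 5, Jensen 5, Kahale 5, Bakr 3 — all ≤ 5.

5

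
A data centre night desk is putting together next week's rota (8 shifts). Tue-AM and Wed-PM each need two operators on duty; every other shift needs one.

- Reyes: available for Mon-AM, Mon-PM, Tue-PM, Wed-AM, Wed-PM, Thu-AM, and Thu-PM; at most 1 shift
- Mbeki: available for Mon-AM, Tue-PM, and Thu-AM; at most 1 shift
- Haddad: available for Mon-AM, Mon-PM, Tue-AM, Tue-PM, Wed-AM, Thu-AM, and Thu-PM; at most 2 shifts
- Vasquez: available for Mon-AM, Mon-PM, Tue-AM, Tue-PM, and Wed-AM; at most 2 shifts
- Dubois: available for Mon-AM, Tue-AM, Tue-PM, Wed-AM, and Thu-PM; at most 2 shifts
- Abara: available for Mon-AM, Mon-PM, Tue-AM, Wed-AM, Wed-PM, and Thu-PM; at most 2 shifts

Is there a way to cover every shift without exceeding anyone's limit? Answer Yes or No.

Yes

Wed-PM can only be covered by Reyes and Abara, so that assignment is forced.
One valid schedule: Mon-AM→Dubois, Mon-PM→Haddad, Tue-AM→Dubois+Abara, Tue-PM→Vasquez, Wed-AM→Vasquez, Wed-PM→Reyes+Abara, Thu-AM→Mbeki, Thu-PM→Haddad.
Loads: Reyes 1/1, Mbeki 1/1, Haddad 2/2, Vasquez 2/2, Dubois 2/2, Abara 2/2 — all within limits.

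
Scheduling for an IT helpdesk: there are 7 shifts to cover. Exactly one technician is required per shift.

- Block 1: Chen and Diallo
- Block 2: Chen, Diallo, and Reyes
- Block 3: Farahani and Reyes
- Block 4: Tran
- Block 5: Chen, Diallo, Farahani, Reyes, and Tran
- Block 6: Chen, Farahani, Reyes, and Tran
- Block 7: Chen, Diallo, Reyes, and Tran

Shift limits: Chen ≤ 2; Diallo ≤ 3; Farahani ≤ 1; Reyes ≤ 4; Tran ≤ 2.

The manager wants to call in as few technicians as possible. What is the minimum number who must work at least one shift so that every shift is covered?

7 slots to fill and no one can take more than 4, so at least ⌈7/4⌉ = 2 technicians are needed.
Shifts {Block 1, Block 3, Block 4} need 3 slots, but among the technicians available for them (Chen, Diallo, Farahani, Reyes, and Tran) any 2 together supply at most 2. So 2 technicians are not enough.
Chen, Reyes, and Tran alone can cover everything: Block 1→Chen, Block 2→Chen, Block 3→Reyes, Block 4→Tran, Block 5→Reyes, Block 6→Reyes, Block 7→Reyes.

3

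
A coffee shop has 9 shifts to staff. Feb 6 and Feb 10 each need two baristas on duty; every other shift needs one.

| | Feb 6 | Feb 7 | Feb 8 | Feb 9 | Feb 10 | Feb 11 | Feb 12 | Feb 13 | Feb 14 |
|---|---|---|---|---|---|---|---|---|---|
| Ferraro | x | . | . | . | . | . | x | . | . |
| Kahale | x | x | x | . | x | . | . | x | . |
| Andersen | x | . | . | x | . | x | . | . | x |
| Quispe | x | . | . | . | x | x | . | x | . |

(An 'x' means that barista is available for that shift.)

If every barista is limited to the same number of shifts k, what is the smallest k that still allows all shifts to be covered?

3

With 4 baristas and 11 worker-slots to fill, someone must work at least ⌈11/4⌉ = 3 shifts, so k ≥ 3.
k = 3 works: Feb 6→Ferraro+Quispe, Feb 7→Kahale, Feb 8→Kahale, Feb 9→Andersen, Feb 10→Kahale+Quispe, Feb 11→Andersen, Feb 12→Ferraro, Feb 13→Quispe, Feb 14→Andersen.
Loads: Ferraro 2, Kahale 3, Andersen 3, Quispe 3 — all ≤ 3.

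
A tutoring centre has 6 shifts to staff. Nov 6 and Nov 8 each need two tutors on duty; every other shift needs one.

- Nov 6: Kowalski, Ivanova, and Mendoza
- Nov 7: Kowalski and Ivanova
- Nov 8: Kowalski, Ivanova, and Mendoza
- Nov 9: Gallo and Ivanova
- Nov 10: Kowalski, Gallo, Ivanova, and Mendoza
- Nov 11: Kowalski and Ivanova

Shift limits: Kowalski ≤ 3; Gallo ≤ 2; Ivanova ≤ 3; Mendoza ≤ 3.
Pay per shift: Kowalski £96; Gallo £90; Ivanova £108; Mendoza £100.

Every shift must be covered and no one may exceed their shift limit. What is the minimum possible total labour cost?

Picking the cheapest available tutor for each shift independently would cost £764, but that ignores the shift limits.
An optimal schedule: Nov 6→Kowalski+Mendoza, Nov 7→Kowalski, Nov 8→Mendoza+Ivanova, Nov 9→Gallo, Nov 10→Gallo, Nov 11→Kowalski.
Total: 96 + 100 + 96 + 100 + 108 + 90 + 90 + 96 = £776.

£776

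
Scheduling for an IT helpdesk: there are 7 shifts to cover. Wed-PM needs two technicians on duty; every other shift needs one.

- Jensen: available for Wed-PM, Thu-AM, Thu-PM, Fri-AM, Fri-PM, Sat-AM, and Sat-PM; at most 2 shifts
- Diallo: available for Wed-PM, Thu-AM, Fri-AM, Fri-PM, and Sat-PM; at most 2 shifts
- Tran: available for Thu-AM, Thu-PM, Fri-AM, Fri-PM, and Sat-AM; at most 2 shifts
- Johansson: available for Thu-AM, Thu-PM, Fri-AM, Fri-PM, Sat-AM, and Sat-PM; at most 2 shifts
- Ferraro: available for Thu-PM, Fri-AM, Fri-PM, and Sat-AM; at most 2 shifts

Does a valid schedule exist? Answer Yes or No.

Yes

Wed-PM can only be covered by Jensen and Diallo, so that assignment is forced.
One valid schedule: Wed-PM→Jensen+Diallo, Thu-AM→Diallo, Thu-PM→Tran, Fri-AM→Johansson, Fri-PM→Johansson, Sat-AM→Tran, Sat-PM→Jensen.
Loads: Jensen 2/2, Diallo 2/2, Tran 2/2, Johansson 2/2, Ferraro 0/2 — all within limits.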